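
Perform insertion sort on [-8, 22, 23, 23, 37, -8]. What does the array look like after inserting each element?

First element -8 is already 'sorted'
Insert 22: shifted 0 elements -> [-8, 22, 23, 23, 37, -8]
Insert 23: shifted 0 elements -> [-8, 22, 23, 23, 37, -8]
Insert 23: shifted 0 elements -> [-8, 22, 23, 23, 37, -8]
Insert 37: shifted 0 elements -> [-8, 22, 23, 23, 37, -8]
Insert -8: shifted 4 elements -> [-8, -8, 22, 23, 23, 37]


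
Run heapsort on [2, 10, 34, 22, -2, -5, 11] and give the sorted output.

Build heap: [34, 22, 11, 10, -2, -5, 2]
Extract 34: [22, 10, 11, 2, -2, -5, 34]
Extract 22: [11, 10, -5, 2, -2, 22, 34]
Extract 11: [10, 2, -5, -2, 11, 22, 34]
Extract 10: [2, -2, -5, 10, 11, 22, 34]
Extract 2: [-2, -5, 2, 10, 11, 22, 34]
Extract -2: [-5, -2, 2, 10, 11, 22, 34]


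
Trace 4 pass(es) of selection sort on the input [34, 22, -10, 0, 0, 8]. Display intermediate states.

Pass 1: Select minimum -10 at index 2, swap -> [-10, 22, 34, 0, 0, 8]
Pass 2: Select minimum 0 at index 3, swap -> [-10, 0, 34, 22, 0, 8]
Pass 3: Select minimum 0 at index 4, swap -> [-10, 0, 0, 22, 34, 8]
Pass 4: Select minimum 8 at index 5, swap -> [-10, 0, 0, 8, 34, 22]


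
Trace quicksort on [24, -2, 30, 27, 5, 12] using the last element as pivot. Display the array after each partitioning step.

Partition 1: pivot=12 at index 2 -> [-2, 5, 12, 27, 24, 30]
Partition 2: pivot=5 at index 1 -> [-2, 5, 12, 27, 24, 30]
Partition 3: pivot=30 at index 5 -> [-2, 5, 12, 27, 24, 30]
Partition 4: pivot=24 at index 3 -> [-2, 5, 12, 24, 27, 30]


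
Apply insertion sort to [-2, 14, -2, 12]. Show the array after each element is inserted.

First element -2 is already 'sorted'
Insert 14: shifted 0 elements -> [-2, 14, -2, 12]
Insert -2: shifted 1 elements -> [-2, -2, 14, 12]
Insert 12: shifted 1 elements -> [-2, -2, 12, 14]


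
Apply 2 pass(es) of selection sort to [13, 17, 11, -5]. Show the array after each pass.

Pass 1: Select minimum -5 at index 3, swap -> [-5, 17, 11, 13]
Pass 2: Select minimum 11 at index 2, swap -> [-5, 11, 17, 13]


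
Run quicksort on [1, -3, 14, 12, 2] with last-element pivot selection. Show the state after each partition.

Partition 1: pivot=2 at index 2 -> [1, -3, 2, 12, 14]
Partition 2: pivot=-3 at index 0 -> [-3, 1, 2, 12, 14]
Partition 3: pivot=14 at index 4 -> [-3, 1, 2, 12, 14]


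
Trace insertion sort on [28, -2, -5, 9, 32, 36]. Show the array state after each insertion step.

First element 28 is already 'sorted'
Insert -2: shifted 1 elements -> [-2, 28, -5, 9, 32, 36]
Insert -5: shifted 2 elements -> [-5, -2, 28, 9, 32, 36]
Insert 9: shifted 1 elements -> [-5, -2, 9, 28, 32, 36]
Insert 32: shifted 0 elements -> [-5, -2, 9, 28, 32, 36]
Insert 36: shifted 0 elements -> [-5, -2, 9, 28, 32, 36]


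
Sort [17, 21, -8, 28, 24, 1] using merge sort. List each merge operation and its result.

Divide and conquer:
  Merge [21] + [-8] -> [-8, 21]
  Merge [17] + [-8, 21] -> [-8, 17, 21]
  Merge [24] + [1] -> [1, 24]
  Merge [28] + [1, 24] -> [1, 24, 28]
  Merge [-8, 17, 21] + [1, 24, 28] -> [-8, 1, 17, 21, 24, 28]


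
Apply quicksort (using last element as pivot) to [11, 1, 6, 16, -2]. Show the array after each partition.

Partition 1: pivot=-2 at index 0 -> [-2, 1, 6, 16, 11]
Partition 2: pivot=11 at index 3 -> [-2, 1, 6, 11, 16]
Partition 3: pivot=6 at index 2 -> [-2, 1, 6, 11, 16]


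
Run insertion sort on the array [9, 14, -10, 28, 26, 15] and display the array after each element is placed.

First element 9 is already 'sorted'
Insert 14: shifted 0 elements -> [9, 14, -10, 28, 26, 15]
Insert -10: shifted 2 elements -> [-10, 9, 14, 28, 26, 15]
Insert 28: shifted 0 elements -> [-10, 9, 14, 28, 26, 15]
Insert 26: shifted 1 elements -> [-10, 9, 14, 26, 28, 15]
Insert 15: shifted 2 elements -> [-10, 9, 14, 15, 26, 28]


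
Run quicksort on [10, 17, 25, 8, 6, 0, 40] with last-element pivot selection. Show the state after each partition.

Partition 1: pivot=40 at index 6 -> [10, 17, 25, 8, 6, 0, 40]
Partition 2: pivot=0 at index 0 -> [0, 17, 25, 8, 6, 10, 40]
Partition 3: pivot=10 at index 3 -> [0, 8, 6, 10, 25, 17, 40]
Partition 4: pivot=6 at index 1 -> [0, 6, 8, 10, 25, 17, 40]
Partition 5: pivot=17 at index 4 -> [0, 6, 8, 10, 17, 25, 40]


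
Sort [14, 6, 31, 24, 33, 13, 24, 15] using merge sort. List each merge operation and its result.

Divide and conquer:
  Merge [14] + [6] -> [6, 14]
  Merge [31] + [24] -> [24, 31]
  Merge [6, 14] + [24, 31] -> [6, 14, 24, 31]
  Merge [33] + [13] -> [13, 33]
  Merge [24] + [15] -> [15, 24]
  Merge [13, 33] + [15, 24] -> [13, 15, 24, 33]
  Merge [6, 14, 24, 31] + [13, 15, 24, 33] -> [6, 13, 14, 15, 24, 24, 31, 33]


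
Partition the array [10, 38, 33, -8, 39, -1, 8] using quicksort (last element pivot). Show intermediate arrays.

Partition 1: pivot=8 at index 2 -> [-8, -1, 8, 10, 39, 38, 33]
Partition 2: pivot=-1 at index 1 -> [-8, -1, 8, 10, 39, 38, 33]
Partition 3: pivot=33 at index 4 -> [-8, -1, 8, 10, 33, 38, 39]
Partition 4: pivot=39 at index 6 -> [-8, -1, 8, 10, 33, 38, 39]


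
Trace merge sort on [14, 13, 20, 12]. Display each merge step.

Divide and conquer:
  Merge [14] + [13] -> [13, 14]
  Merge [20] + [12] -> [12, 20]
  Merge [13, 14] + [12, 20] -> [12, 13, 14, 20]


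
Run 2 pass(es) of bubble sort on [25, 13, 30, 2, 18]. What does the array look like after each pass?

After pass 1: [13, 25, 2, 18, 30] (3 swaps)
After pass 2: [13, 2, 18, 25, 30] (2 swaps)
Total swaps: 5


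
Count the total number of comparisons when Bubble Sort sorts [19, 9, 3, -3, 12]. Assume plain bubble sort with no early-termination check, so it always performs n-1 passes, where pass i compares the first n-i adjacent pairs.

Pass 1: compare adjacent pairs (0,1)..(3,4) = 4 comparison(s), 4 swap(s) -> [9, 3, -3, 12, 19]
Pass 2: compare adjacent pairs (0,1)..(2,3) = 3 comparison(s), 2 swap(s) -> [3, -3, 9, 12, 19]
Pass 3: compare adjacent pairs (0,1)..(1,2) = 2 comparison(s), 1 swap(s) -> [-3, 3, 9, 12, 19]
Pass 4: compare adjacent pairs (0,1)..(0,1) = 1 comparison(s), 0 swap(s) -> [-3, 3, 9, 12, 19]
Total comparisons: 4 + 3 + 2 + 1 = 10


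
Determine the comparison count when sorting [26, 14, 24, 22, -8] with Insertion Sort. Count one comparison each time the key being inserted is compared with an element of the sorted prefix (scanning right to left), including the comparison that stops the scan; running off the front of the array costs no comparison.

Insert 14: 26 > 14 (shift), reached front = 1 comparison(s) -> [14, 26, 24, 22, -8]
Insert 24: 26 > 24 (shift), 14 <= 24 (stop) = 2 comparison(s) -> [14, 24, 26, 22, -8]
Insert 22: 26 > 22 (shift), 24 > 22 (shift), 14 <= 22 (stop) = 3 comparison(s) -> [14, 22, 24, 26, -8]
Insert -8: 26 > -8 (shift), 24 > -8 (shift), 22 > -8 (shift), 14 > -8 (shift), reached front = 4 comparison(s) -> [-8, 14, 22, 24, 26]
Total comparisons: 1 + 2 + 3 + 4 = 10


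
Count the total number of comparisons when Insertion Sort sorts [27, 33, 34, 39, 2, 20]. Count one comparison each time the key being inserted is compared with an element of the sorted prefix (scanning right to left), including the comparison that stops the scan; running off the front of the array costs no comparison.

Insert 33: 27 <= 33 (stop) = 1 comparison(s) -> [27, 33, 34, 39, 2, 20]
Insert 34: 33 <= 34 (stop) = 1 comparison(s) -> [27, 33, 34, 39, 2, 20]
Insert 39: 34 <= 39 (stop) = 1 comparison(s) -> [27, 33, 34, 39, 2, 20]
Insert 2: 39 > 2 (shift), 34 > 2 (shift), 33 > 2 (shift), 27 > 2 (shift), reached front = 4 comparison(s) -> [2, 27, 33, 34, 39, 20]
Insert 20: 39 > 20 (shift), 34 > 20 (shift), 33 > 20 (shift), 27 > 20 (shift), 2 <= 20 (stop) = 5 comparison(s) -> [2, 20, 27, 33, 34, 39]
Total comparisons: 1 + 1 + 1 + 4 + 5 = 12


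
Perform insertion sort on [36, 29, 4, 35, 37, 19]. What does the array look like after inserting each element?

First element 36 is already 'sorted'
Insert 29: shifted 1 elements -> [29, 36, 4, 35, 37, 19]
Insert 4: shifted 2 elements -> [4, 29, 36, 35, 37, 19]
Insert 35: shifted 1 elements -> [4, 29, 35, 36, 37, 19]
Insert 37: shifted 0 elements -> [4, 29, 35, 36, 37, 19]
Insert 19: shifted 4 elements -> [4, 19, 29, 35, 36, 37]


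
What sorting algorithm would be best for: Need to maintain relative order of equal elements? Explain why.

Best choice: Merge sort or Insertion sort
Reason: Both are stable; quicksort and heapsort are not stable


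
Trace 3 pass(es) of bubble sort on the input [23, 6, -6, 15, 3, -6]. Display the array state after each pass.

After pass 1: [6, -6, 15, 3, -6, 23] (5 swaps)
After pass 2: [-6, 6, 3, -6, 15, 23] (3 swaps)
After pass 3: [-6, 3, -6, 6, 15, 23] (2 swaps)
Total swaps: 10


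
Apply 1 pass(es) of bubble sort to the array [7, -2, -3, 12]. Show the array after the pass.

After pass 1: [-2, -3, 7, 12] (2 swaps)
Total swaps: 2


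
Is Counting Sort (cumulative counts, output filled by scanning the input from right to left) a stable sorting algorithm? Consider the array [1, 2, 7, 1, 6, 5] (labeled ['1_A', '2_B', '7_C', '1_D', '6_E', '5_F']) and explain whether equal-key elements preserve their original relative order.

Trace Counting Sort on the labeled array (the key is the number; the letter only tracks identity):
  Counts for values 0..7: [0, 2, 1, 0, 0, 1, 1, 1]
  Cumulative counts: [0, 2, 3, 3, 3, 4, 5, 6]
  Scan right to left: place 5_F at output index 3
  Scan right to left: place 6_E at output index 4
  Scan right to left: place 1_D at output index 1
  Scan right to left: place 7_C at output index 5
  Scan right to left: place 2_B at output index 2
  Scan right to left: place 1_A at output index 0
  Output: [1_A, 1_D, 2_B, 5_F, 6_E, 7_C]
Equal keys:
  value 1: originally 1_A, 1_D; after sorting 1_A, 1_D -> order preserved
All equal keys kept their original relative order. Counting Sort is stable: scanning the input right to left with decreasing cumulative counts places later duplicates at later output positions.
Answer: Stable


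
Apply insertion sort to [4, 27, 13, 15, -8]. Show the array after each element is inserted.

First element 4 is already 'sorted'
Insert 27: shifted 0 elements -> [4, 27, 13, 15, -8]
Insert 13: shifted 1 elements -> [4, 13, 27, 15, -8]
Insert 15: shifted 1 elements -> [4, 13, 15, 27, -8]
Insert -8: shifted 4 elements -> [-8, 4, 13, 15, 27]


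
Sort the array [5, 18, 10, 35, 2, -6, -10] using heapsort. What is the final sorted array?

Build heap: [35, 18, 10, 5, 2, -6, -10]
Extract 35: [18, 5, 10, -10, 2, -6, 35]
Extract 18: [10, 5, -6, -10, 2, 18, 35]
Extract 10: [5, 2, -6, -10, 10, 18, 35]
Extract 5: [2, -10, -6, 5, 10, 18, 35]
Extract 2: [-6, -10, 2, 5, 10, 18, 35]
Extract -6: [-10, -6, 2, 5, 10, 18, 35]


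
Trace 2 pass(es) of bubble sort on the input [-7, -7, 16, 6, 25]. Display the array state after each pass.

After pass 1: [-7, -7, 6, 16, 25] (1 swaps)
After pass 2: [-7, -7, 6, 16, 25] (0 swaps)
Total swaps: 1


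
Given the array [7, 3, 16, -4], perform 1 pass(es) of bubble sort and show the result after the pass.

After pass 1: [3, 7, -4, 16] (2 swaps)
Total swaps: 2


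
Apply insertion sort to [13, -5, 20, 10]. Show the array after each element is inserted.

First element 13 is already 'sorted'
Insert -5: shifted 1 elements -> [-5, 13, 20, 10]
Insert 20: shifted 0 elements -> [-5, 13, 20, 10]
Insert 10: shifted 2 elements -> [-5, 10, 13, 20]


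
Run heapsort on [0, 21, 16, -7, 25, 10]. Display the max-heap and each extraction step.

Build heap: [25, 21, 16, -7, 0, 10]
Extract 25: [21, 10, 16, -7, 0, 25]
Extract 21: [16, 10, 0, -7, 21, 25]
Extract 16: [10, -7, 0, 16, 21, 25]
Extract 10: [0, -7, 10, 16, 21, 25]
Extract 0: [-7, 0, 10, 16, 21, 25]


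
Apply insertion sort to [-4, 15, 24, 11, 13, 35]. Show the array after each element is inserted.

First element -4 is already 'sorted'
Insert 15: shifted 0 elements -> [-4, 15, 24, 11, 13, 35]
Insert 24: shifted 0 elements -> [-4, 15, 24, 11, 13, 35]
Insert 11: shifted 2 elements -> [-4, 11, 15, 24, 13, 35]
Insert 13: shifted 2 elements -> [-4, 11, 13, 15, 24, 35]
Insert 35: shifted 0 elements -> [-4, 11, 13, 15, 24, 35]


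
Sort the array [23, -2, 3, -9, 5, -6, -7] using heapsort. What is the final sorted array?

Build heap: [23, 5, 3, -9, -2, -6, -7]
Extract 23: [5, -2, 3, -9, -7, -6, 23]
Extract 5: [3, -2, -6, -9, -7, 5, 23]
Extract 3: [-2, -7, -6, -9, 3, 5, 23]
Extract -2: [-6, -7, -9, -2, 3, 5, 23]
Extract -6: [-7, -9, -6, -2, 3, 5, 23]
Extract -7: [-9, -7, -6, -2, 3, 5, 23]


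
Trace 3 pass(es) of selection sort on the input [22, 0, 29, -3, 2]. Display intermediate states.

Pass 1: Select minimum -3 at index 3, swap -> [-3, 0, 29, 22, 2]
Pass 2: Select minimum 0 at index 1, swap -> [-3, 0, 29, 22, 2]
Pass 3: Select minimum 2 at index 4, swap -> [-3, 0, 2, 22, 29]


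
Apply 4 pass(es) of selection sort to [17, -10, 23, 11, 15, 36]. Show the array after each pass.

Pass 1: Select minimum -10 at index 1, swap -> [-10, 17, 23, 11, 15, 36]
Pass 2: Select minimum 11 at index 3, swap -> [-10, 11, 23, 17, 15, 36]
Pass 3: Select minimum 15 at index 4, swap -> [-10, 11, 15, 17, 23, 36]
Pass 4: Select minimum 17 at index 3, swap -> [-10, 11, 15, 17, 23, 36]


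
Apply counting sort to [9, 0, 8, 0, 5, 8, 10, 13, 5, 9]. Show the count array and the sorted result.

Count array: [2, 0, 0, 0, 0, 2, 0, 0, 2, 2, 1, 0, 0, 1]
(count[i] = number of elements equal to i)
Cumulative count: [2, 2, 2, 2, 2, 4, 4, 4, 6, 8, 9, 9, 9, 10]
Sorted: [0, 0, 5, 5, 8, 8, 9, 9, 10, 13]


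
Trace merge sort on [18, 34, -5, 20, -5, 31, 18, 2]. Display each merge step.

Divide and conquer:
  Merge [18] + [34] -> [18, 34]
  Merge [-5] + [20] -> [-5, 20]
  Merge [18, 34] + [-5, 20] -> [-5, 18, 20, 34]
  Merge [-5] + [31] -> [-5, 31]
  Merge [18] + [2] -> [2, 18]
  Merge [-5, 31] + [2, 18] -> [-5, 2, 18, 31]
  Merge [-5, 18, 20, 34] + [-5, 2, 18, 31] -> [-5, -5, 2, 18, 18, 20, 31, 34]


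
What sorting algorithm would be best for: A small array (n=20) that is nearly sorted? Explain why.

Best choice: Insertion sort
Reason: Insertion sort is O(n) for nearly sorted arrays and has low overhead


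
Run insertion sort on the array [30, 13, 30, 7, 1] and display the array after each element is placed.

First element 30 is already 'sorted'
Insert 13: shifted 1 elements -> [13, 30, 30, 7, 1]
Insert 30: shifted 0 elements -> [13, 30, 30, 7, 1]
Insert 7: shifted 3 elements -> [7, 13, 30, 30, 1]
Insert 1: shifted 4 elements -> [1, 7, 13, 30, 30]


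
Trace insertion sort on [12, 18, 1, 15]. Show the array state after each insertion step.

First element 12 is already 'sorted'
Insert 18: shifted 0 elements -> [12, 18, 1, 15]
Insert 1: shifted 2 elements -> [1, 12, 18, 15]
Insert 15: shifted 1 elements -> [1, 12, 15, 18]


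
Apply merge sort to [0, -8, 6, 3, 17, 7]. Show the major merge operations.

Divide and conquer:
  Merge [-8] + [6] -> [-8, 6]
  Merge [0] + [-8, 6] -> [-8, 0, 6]
  Merge [17] + [7] -> [7, 17]
  Merge [3] + [7, 17] -> [3, 7, 17]
  Merge [-8, 0, 6] + [3, 7, 17] -> [-8, 0, 3, 6, 7, 17]


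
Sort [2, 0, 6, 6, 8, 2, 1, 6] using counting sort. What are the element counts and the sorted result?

Count array: [1, 1, 2, 0, 0, 0, 3, 0, 1]
(count[i] = number of elements equal to i)
Cumulative count: [1, 2, 4, 4, 4, 4, 7, 7, 8]
Sorted: [0, 1, 2, 2, 6, 6, 6, 8]


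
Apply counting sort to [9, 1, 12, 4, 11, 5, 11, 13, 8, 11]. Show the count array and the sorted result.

Count array: [0, 1, 0, 0, 1, 1, 0, 0, 1, 1, 0, 3, 1, 1]
(count[i] = number of elements equal to i)
Cumulative count: [0, 1, 1, 1, 2, 3, 3, 3, 4, 5, 5, 8, 9, 10]
Sorted: [1, 4, 5, 8, 9, 11, 11, 11, 12, 13]


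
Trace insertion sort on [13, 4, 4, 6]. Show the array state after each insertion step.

First element 13 is already 'sorted'
Insert 4: shifted 1 elements -> [4, 13, 4, 6]
Insert 4: shifted 1 elements -> [4, 4, 13, 6]
Insert 6: shifted 1 elements -> [4, 4, 6, 13]


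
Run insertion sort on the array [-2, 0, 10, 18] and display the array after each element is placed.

First element -2 is already 'sorted'
Insert 0: shifted 0 elements -> [-2, 0, 10, 18]
Insert 10: shifted 0 elements -> [-2, 0, 10, 18]
Insert 18: shifted 0 elements -> [-2, 0, 10, 18]


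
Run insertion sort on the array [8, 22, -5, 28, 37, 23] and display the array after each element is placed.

First element 8 is already 'sorted'
Insert 22: shifted 0 elements -> [8, 22, -5, 28, 37, 23]
Insert -5: shifted 2 elements -> [-5, 8, 22, 28, 37, 23]
Insert 28: shifted 0 elements -> [-5, 8, 22, 28, 37, 23]
Insert 37: shifted 0 elements -> [-5, 8, 22, 28, 37, 23]
Insert 23: shifted 2 elements -> [-5, 8, 22, 23, 28, 37]


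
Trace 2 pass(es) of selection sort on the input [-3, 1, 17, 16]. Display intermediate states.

Pass 1: Select minimum -3 at index 0, swap -> [-3, 1, 17, 16]
Pass 2: Select minimum 1 at index 1, swap -> [-3, 1, 17, 16]


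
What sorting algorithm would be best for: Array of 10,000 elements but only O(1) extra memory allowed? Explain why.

Best choice: Heapsort
Reason: Heapsort rearranges the array in place using O(1) auxiliary space and still guarantees O(n log n) time; quicksort partitions in place but needs Theta(log n) stack space for recursion (O(n) in the worst case), and mergesort requires O(n) auxiliary space


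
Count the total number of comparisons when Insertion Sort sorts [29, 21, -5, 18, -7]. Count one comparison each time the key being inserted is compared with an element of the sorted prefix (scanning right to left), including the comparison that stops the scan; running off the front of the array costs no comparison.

Insert 21: 29 > 21 (shift), reached front = 1 comparison(s) -> [21, 29, -5, 18, -7]
Insert -5: 29 > -5 (shift), 21 > -5 (shift), reached front = 2 comparison(s) -> [-5, 21, 29, 18, -7]
Insert 18: 29 > 18 (shift), 21 > 18 (shift), -5 <= 18 (stop) = 3 comparison(s) -> [-5, 18, 21, 29, -7]
Insert -7: 29 > -7 (shift), 21 > -7 (shift), 18 > -7 (shift), -5 > -7 (shift), reached front = 4 comparison(s) -> [-7, -5, 18, 21, 29]
Total comparisons: 1 + 2 + 3 + 4 = 10


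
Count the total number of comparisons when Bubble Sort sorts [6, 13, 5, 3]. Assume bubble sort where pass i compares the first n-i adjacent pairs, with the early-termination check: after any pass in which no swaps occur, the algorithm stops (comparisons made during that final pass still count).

Pass 1: compare adjacent pairs (0,1)..(2,3) = 3 comparison(s), 2 swap(s) -> [6, 5, 3, 13]
Pass 2: compare adjacent pairs (0,1)..(1,2) = 2 comparison(s), 2 swap(s) -> [5, 3, 6, 13]
Pass 3: compare adjacent pairs (0,1)..(0,1) = 1 comparison(s), 1 swap(s) -> [3, 5, 6, 13]
Every pass made at least one swap, so all n-1 passes run.
Total comparisons: 3 + 2 + 1 = 6


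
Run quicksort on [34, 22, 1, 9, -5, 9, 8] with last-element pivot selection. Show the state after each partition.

Partition 1: pivot=8 at index 2 -> [1, -5, 8, 9, 22, 9, 34]
Partition 2: pivot=-5 at index 0 -> [-5, 1, 8, 9, 22, 9, 34]
Partition 3: pivot=34 at index 6 -> [-5, 1, 8, 9, 22, 9, 34]
Partition 4: pivot=9 at index 4 -> [-5, 1, 8, 9, 9, 22, 34]


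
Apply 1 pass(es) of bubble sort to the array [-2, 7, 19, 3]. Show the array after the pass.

After pass 1: [-2, 7, 3, 19] (1 swaps)
Total swaps: 1


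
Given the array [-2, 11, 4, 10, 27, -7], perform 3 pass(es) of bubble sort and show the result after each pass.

After pass 1: [-2, 4, 10, 11, -7, 27] (3 swaps)
After pass 2: [-2, 4, 10, -7, 11, 27] (1 swaps)
After pass 3: [-2, 4, -7, 10, 11, 27] (1 swaps)
Total swaps: 5


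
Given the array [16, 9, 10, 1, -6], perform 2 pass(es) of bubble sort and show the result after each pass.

After pass 1: [9, 10, 1, -6, 16] (4 swaps)
After pass 2: [9, 1, -6, 10, 16] (2 swaps)
Total swaps: 6


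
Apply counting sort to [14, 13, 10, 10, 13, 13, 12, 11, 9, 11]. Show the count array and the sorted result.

Count array: [0, 0, 0, 0, 0, 0, 0, 0, 0, 1, 2, 2, 1, 3, 1]
(count[i] = number of elements equal to i)
Cumulative count: [0, 0, 0, 0, 0, 0, 0, 0, 0, 1, 3, 5, 6, 9, 10]
Sorted: [9, 10, 10, 11, 11, 12, 13, 13, 13, 14]


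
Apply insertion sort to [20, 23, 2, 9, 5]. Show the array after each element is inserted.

First element 20 is already 'sorted'
Insert 23: shifted 0 elements -> [20, 23, 2, 9, 5]
Insert 2: shifted 2 elements -> [2, 20, 23, 9, 5]
Insert 9: shifted 2 elements -> [2, 9, 20, 23, 5]
Insert 5: shifted 3 elements -> [2, 5, 9, 20, 23]


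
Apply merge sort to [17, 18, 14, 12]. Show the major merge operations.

Divide and conquer:
  Merge [17] + [18] -> [17, 18]
  Merge [14] + [12] -> [12, 14]
  Merge [17, 18] + [12, 14] -> [12, 14, 17, 18]


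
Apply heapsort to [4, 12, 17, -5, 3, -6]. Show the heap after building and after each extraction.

Build heap: [17, 12, 4, -5, 3, -6]
Extract 17: [12, 3, 4, -5, -6, 17]
Extract 12: [4, 3, -6, -5, 12, 17]
Extract 4: [3, -5, -6, 4, 12, 17]
Extract 3: [-5, -6, 3, 4, 12, 17]
Extract -5: [-6, -5, 3, 4, 12, 17]


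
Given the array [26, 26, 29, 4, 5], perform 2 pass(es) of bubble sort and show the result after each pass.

After pass 1: [26, 26, 4, 5, 29] (2 swaps)
After pass 2: [26, 4, 5, 26, 29] (2 swaps)
Total swaps: 4


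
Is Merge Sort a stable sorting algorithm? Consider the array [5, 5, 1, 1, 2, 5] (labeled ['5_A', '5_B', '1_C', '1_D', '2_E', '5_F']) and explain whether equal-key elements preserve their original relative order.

Trace Merge Sort on the labeled array (the key is the number; the letter only tracks identity):
  Merge [5_B] + [1_C] -> [1_C, 5_B]
  Merge [5_A] + [1_C, 5_B] -> [1_C, 5_A, 5_B]
  Merge [2_E] + [5_F] -> [2_E, 5_F]
  Merge [1_D] + [2_E, 5_F] -> [1_D, 2_E, 5_F]
  Merge [1_C, 5_A, 5_B] + [1_D, 2_E, 5_F] -> [1_C, 1_D, 2_E, 5_A, 5_B, 5_F]
Final order: [1_C, 1_D, 2_E, 5_A, 5_B, 5_F]
Equal keys:
  value 1: originally 1_C, 1_D; after sorting 1_C, 1_D -> order preserved
  value 5: originally 5_A, 5_B, 5_F; after sorting 5_A, 5_B, 5_F -> order preserved
All equal keys kept their original relative order. Merge Sort is stable: when the heads of the two halves are equal the merge takes from the left half first.
Answer: Stable


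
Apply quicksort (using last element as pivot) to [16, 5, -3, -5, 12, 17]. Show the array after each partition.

Partition 1: pivot=17 at index 5 -> [16, 5, -3, -5, 12, 17]
Partition 2: pivot=12 at index 3 -> [5, -3, -5, 12, 16, 17]
Partition 3: pivot=-5 at index 0 -> [-5, -3, 5, 12, 16, 17]
Partition 4: pivot=5 at index 2 -> [-5, -3, 5, 12, 16, 17]


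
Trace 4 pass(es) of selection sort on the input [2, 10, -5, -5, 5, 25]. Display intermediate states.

Pass 1: Select minimum -5 at index 2, swap -> [-5, 10, 2, -5, 5, 25]
Pass 2: Select minimum -5 at index 3, swap -> [-5, -5, 2, 10, 5, 25]
Pass 3: Select minimum 2 at index 2, swap -> [-5, -5, 2, 10, 5, 25]
Pass 4: Select minimum 5 at index 4, swap -> [-5, -5, 2, 5, 10, 25]


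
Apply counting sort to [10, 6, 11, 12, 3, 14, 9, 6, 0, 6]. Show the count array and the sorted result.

Count array: [1, 0, 0, 1, 0, 0, 3, 0, 0, 1, 1, 1, 1, 0, 1]
(count[i] = number of elements equal to i)
Cumulative count: [1, 1, 1, 2, 2, 2, 5, 5, 5, 6, 7, 8, 9, 9, 10]
Sorted: [0, 3, 6, 6, 6, 9, 10, 11, 12, 14]


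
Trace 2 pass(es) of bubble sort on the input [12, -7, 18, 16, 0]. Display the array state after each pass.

After pass 1: [-7, 12, 16, 0, 18] (3 swaps)
After pass 2: [-7, 12, 0, 16, 18] (1 swaps)
Total swaps: 4


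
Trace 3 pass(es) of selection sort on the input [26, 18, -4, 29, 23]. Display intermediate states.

Pass 1: Select minimum -4 at index 2, swap -> [-4, 18, 26, 29, 23]
Pass 2: Select minimum 18 at index 1, swap -> [-4, 18, 26, 29, 23]
Pass 3: Select minimum 23 at index 4, swap -> [-4, 18, 23, 29, 26]


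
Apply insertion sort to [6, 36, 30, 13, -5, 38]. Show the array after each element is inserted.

First element 6 is already 'sorted'
Insert 36: shifted 0 elements -> [6, 36, 30, 13, -5, 38]
Insert 30: shifted 1 elements -> [6, 30, 36, 13, -5, 38]
Insert 13: shifted 2 elements -> [6, 13, 30, 36, -5, 38]
Insert -5: shifted 4 elements -> [-5, 6, 13, 30, 36, 38]
Insert 38: shifted 0 elements -> [-5, 6, 13, 30, 36, 38]


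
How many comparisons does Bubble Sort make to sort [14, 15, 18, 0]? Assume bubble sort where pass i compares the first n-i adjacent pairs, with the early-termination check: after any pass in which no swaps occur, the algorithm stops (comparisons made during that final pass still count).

Pass 1: compare adjacent pairs (0,1)..(2,3) = 3 comparison(s), 1 swap(s) -> [14, 15, 0, 18]
Pass 2: compare adjacent pairs (0,1)..(1,2) = 2 comparison(s), 1 swap(s) -> [14, 0, 15, 18]
Pass 3: compare adjacent pairs (0,1)..(0,1) = 1 comparison(s), 1 swap(s) -> [0, 14, 15, 18]
Every pass made at least one swap, so all n-1 passes run.
Total comparisons: 3 + 2 + 1 = 6


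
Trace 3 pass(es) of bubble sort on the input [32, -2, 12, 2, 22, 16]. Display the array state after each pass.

After pass 1: [-2, 12, 2, 22, 16, 32] (5 swaps)
After pass 2: [-2, 2, 12, 16, 22, 32] (2 swaps)
After pass 3: [-2, 2, 12, 16, 22, 32] (0 swaps)
Total swaps: 7


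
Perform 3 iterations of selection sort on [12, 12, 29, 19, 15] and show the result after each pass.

Pass 1: Select minimum 12 at index 0, swap -> [12, 12, 29, 19, 15]
Pass 2: Select minimum 12 at index 1, swap -> [12, 12, 29, 19, 15]
Pass 3: Select minimum 15 at index 4, swap -> [12, 12, 15, 19, 29]


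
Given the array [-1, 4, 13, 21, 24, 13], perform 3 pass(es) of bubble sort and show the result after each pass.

After pass 1: [-1, 4, 13, 21, 13, 24] (1 swaps)
After pass 2: [-1, 4, 13, 13, 21, 24] (1 swaps)
After pass 3: [-1, 4, 13, 13, 21, 24] (0 swaps)
Total swaps: 2


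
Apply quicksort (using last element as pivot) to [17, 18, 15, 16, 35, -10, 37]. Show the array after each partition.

Partition 1: pivot=37 at index 6 -> [17, 18, 15, 16, 35, -10, 37]
Partition 2: pivot=-10 at index 0 -> [-10, 18, 15, 16, 35, 17, 37]
Partition 3: pivot=17 at index 3 -> [-10, 15, 16, 17, 35, 18, 37]
Partition 4: pivot=16 at index 2 -> [-10, 15, 16, 17, 35, 18, 37]
Partition 5: pivot=18 at index 4 -> [-10, 15, 16, 17, 18, 35, 37]


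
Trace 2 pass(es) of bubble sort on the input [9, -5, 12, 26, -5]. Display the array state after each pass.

After pass 1: [-5, 9, 12, -5, 26] (2 swaps)
After pass 2: [-5, 9, -5, 12, 26] (1 swaps)
Total swaps: 3


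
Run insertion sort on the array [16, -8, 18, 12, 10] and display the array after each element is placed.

First element 16 is already 'sorted'
Insert -8: shifted 1 elements -> [-8, 16, 18, 12, 10]
Insert 18: shifted 0 elements -> [-8, 16, 18, 12, 10]
Insert 12: shifted 2 elements -> [-8, 12, 16, 18, 10]
Insert 10: shifted 3 elements -> [-8, 10, 12, 16, 18]


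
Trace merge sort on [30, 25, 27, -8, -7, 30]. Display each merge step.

Divide and conquer:
  Merge [25] + [27] -> [25, 27]
  Merge [30] + [25, 27] -> [25, 27, 30]
  Merge [-7] + [30] -> [-7, 30]
  Merge [-8] + [-7, 30] -> [-8, -7, 30]
  Merge [25, 27, 30] + [-8, -7, 30] -> [-8, -7, 25, 27, 30, 30]


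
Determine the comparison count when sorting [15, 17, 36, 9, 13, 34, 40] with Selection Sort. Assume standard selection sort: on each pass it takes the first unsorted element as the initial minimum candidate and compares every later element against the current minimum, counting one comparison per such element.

Pass 1: scan indices 1..6 for the minimum = 6 comparison(s); min is 9, place at index 0 -> [9, 17, 36, 15, 13, 34, 40]
Pass 2: scan indices 2..6 for the minimum = 5 comparison(s); min is 13, place at index 1 -> [9, 13, 36, 15, 17, 34, 40]
Pass 3: scan indices 3..6 for the minimum = 4 comparison(s); min is 15, place at index 2 -> [9, 13, 15, 36, 17, 34, 40]
Pass 4: scan indices 4..6 for the minimum = 3 comparison(s); min is 17, place at index 3 -> [9, 13, 15, 17, 36, 34, 40]
Pass 5: scan indices 5..6 for the minimum = 2 comparison(s); min is 34, place at index 4 -> [9, 13, 15, 17, 34, 36, 40]
Pass 6: scan indices 6..6 for the minimum = 1 comparison(s); min is 36, place at index 5 -> [9, 13, 15, 17, 34, 36, 40]
Selection sort always scans the whole unsorted suffix, so the count is (n-1) + (n-2) + ... + 1 = n(n-1)/2 = 7*6/2 = 21 regardless of the input order.
Total comparisons: 6 + 5 + 4 + 3 + 2 + 1 = 21


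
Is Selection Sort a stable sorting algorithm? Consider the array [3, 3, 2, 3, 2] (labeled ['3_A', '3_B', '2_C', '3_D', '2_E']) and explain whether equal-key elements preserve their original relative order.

Trace Selection Sort on the labeled array (the key is the number; the letter only tracks identity):
  Pass 1: minimum of unsorted part is 2_C at index 2; swap it with 3_A at index 0 -> [2_C, 3_B, 3_A, 3_D, 2_E]
  Pass 2: minimum of unsorted part is 2_E at index 4; swap it with 3_B at index 1 -> [2_C, 2_E, 3_A, 3_D, 3_B]
  Pass 3: minimum 3_A is already at index 2; no swap -> [2_C, 2_E, 3_A, 3_D, 3_B]
  Pass 4: minimum 3_D is already at index 3; no swap -> [2_C, 2_E, 3_A, 3_D, 3_B]
Final order: [2_C, 2_E, 3_A, 3_D, 3_B]
Equal keys:
  value 2: originally 2_C, 2_E; after sorting 2_C, 2_E -> order preserved
  value 3: originally 3_A, 3_B, 3_D; after sorting 3_A, 3_D, 3_B -> order changed
Equal keys were reordered, so Selection Sort is not stable: the long-range swap that moves the minimum into place can carry an element past an equal key. (One such input is enough; an unstable sort may happen to preserve order on other inputs, but it gives no guarantee.)
Answer: Not stable


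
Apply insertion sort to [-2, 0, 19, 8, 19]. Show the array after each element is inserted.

First element -2 is already 'sorted'
Insert 0: shifted 0 elements -> [-2, 0, 19, 8, 19]
Insert 19: shifted 0 elements -> [-2, 0, 19, 8, 19]
Insert 8: shifted 1 elements -> [-2, 0, 8, 19, 19]
Insert 19: shifted 0 elements -> [-2, 0, 8, 19, 19]


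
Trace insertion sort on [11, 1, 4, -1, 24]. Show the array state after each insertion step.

First element 11 is already 'sorted'
Insert 1: shifted 1 elements -> [1, 11, 4, -1, 24]
Insert 4: shifted 1 elements -> [1, 4, 11, -1, 24]
Insert -1: shifted 3 elements -> [-1, 1, 4, 11, 24]
Insert 24: shifted 0 elements -> [-1, 1, 4, 11, 24]


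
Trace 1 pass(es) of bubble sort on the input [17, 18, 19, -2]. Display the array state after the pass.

After pass 1: [17, 18, -2, 19] (1 swaps)
Total swaps: 1


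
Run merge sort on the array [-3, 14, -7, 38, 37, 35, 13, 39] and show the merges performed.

Divide and conquer:
  Merge [-3] + [14] -> [-3, 14]
  Merge [-7] + [38] -> [-7, 38]
  Merge [-3, 14] + [-7, 38] -> [-7, -3, 14, 38]
  Merge [37] + [35] -> [35, 37]
  Merge [13] + [39] -> [13, 39]
  Merge [35, 37] + [13, 39] -> [13, 35, 37, 39]
  Merge [-7, -3, 14, 38] + [13, 35, 37, 39] -> [-7, -3, 13, 14, 35, 37, 38, 39]


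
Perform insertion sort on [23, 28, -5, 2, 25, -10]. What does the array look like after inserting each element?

First element 23 is already 'sorted'
Insert 28: shifted 0 elements -> [23, 28, -5, 2, 25, -10]
Insert -5: shifted 2 elements -> [-5, 23, 28, 2, 25, -10]
Insert 2: shifted 2 elements -> [-5, 2, 23, 28, 25, -10]
Insert 25: shifted 1 elements -> [-5, 2, 23, 25, 28, -10]
Insert -10: shifted 5 elements -> [-10, -5, 2, 23, 25, 28]


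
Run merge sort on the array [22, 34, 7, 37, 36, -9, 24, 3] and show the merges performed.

Divide and conquer:
  Merge [22] + [34] -> [22, 34]
  Merge [7] + [37] -> [7, 37]
  Merge [22, 34] + [7, 37] -> [7, 22, 34, 37]
  Merge [36] + [-9] -> [-9, 36]
  Merge [24] + [3] -> [3, 24]
  Merge [-9, 36] + [3, 24] -> [-9, 3, 24, 36]
  Merge [7, 22, 34, 37] + [-9, 3, 24, 36] -> [-9, 3, 7, 22, 24, 34, 36, 37]


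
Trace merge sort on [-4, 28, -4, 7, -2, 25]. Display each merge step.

Divide and conquer:
  Merge [28] + [-4] -> [-4, 28]
  Merge [-4] + [-4, 28] -> [-4, -4, 28]
  Merge [-2] + [25] -> [-2, 25]
  Merge [7] + [-2, 25] -> [-2, 7, 25]
  Merge [-4, -4, 28] + [-2, 7, 25] -> [-4, -4, -2, 7, 25, 28]


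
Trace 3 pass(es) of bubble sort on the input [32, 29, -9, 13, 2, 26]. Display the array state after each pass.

After pass 1: [29, -9, 13, 2, 26, 32] (5 swaps)
After pass 2: [-9, 13, 2, 26, 29, 32] (4 swaps)
After pass 3: [-9, 2, 13, 26, 29, 32] (1 swaps)
Total swaps: 10


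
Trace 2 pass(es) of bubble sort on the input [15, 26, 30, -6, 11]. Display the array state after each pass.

After pass 1: [15, 26, -6, 11, 30] (2 swaps)
After pass 2: [15, -6, 11, 26, 30] (2 swaps)
Total swaps: 4


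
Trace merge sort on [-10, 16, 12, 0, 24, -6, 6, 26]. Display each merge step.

Divide and conquer:
  Merge [-10] + [16] -> [-10, 16]
  Merge [12] + [0] -> [0, 12]
  Merge [-10, 16] + [0, 12] -> [-10, 0, 12, 16]
  Merge [24] + [-6] -> [-6, 24]
  Merge [6] + [26] -> [6, 26]
  Merge [-6, 24] + [6, 26] -> [-6, 6, 24, 26]
  Merge [-10, 0, 12, 16] + [-6, 6, 24, 26] -> [-10, -6, 0, 6, 12, 16, 24, 26]


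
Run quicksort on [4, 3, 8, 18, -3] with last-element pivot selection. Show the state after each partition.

Partition 1: pivot=-3 at index 0 -> [-3, 3, 8, 18, 4]
Partition 2: pivot=4 at index 2 -> [-3, 3, 4, 18, 8]
Partition 3: pivot=8 at index 3 -> [-3, 3, 4, 8, 18]


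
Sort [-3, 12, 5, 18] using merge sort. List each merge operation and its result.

Divide and conquer:
  Merge [-3] + [12] -> [-3, 12]
  Merge [5] + [18] -> [5, 18]
  Merge [-3, 12] + [5, 18] -> [-3, 5, 12, 18]


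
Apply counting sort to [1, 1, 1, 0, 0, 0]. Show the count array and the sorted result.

Count array: [3, 3]
(count[i] = number of elements equal to i)
Cumulative count: [3, 6]
Sorted: [0, 0, 0, 1, 1, 1]


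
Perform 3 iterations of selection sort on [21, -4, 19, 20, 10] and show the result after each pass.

Pass 1: Select minimum -4 at index 1, swap -> [-4, 21, 19, 20, 10]
Pass 2: Select minimum 10 at index 4, swap -> [-4, 10, 19, 20, 21]
Pass 3: Select minimum 19 at index 2, swap -> [-4, 10, 19, 20, 21]


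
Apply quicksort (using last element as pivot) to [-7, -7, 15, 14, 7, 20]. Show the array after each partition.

Partition 1: pivot=20 at index 5 -> [-7, -7, 15, 14, 7, 20]
Partition 2: pivot=7 at index 2 -> [-7, -7, 7, 14, 15, 20]
Partition 3: pivot=-7 at index 1 -> [-7, -7, 7, 14, 15, 20]
Partition 4: pivot=15 at index 4 -> [-7, -7, 7, 14, 15, 20]


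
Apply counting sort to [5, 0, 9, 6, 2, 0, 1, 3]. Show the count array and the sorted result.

Count array: [2, 1, 1, 1, 0, 1, 1, 0, 0, 1]
(count[i] = number of elements equal to i)
Cumulative count: [2, 3, 4, 5, 5, 6, 7, 7, 7, 8]
Sorted: [0, 0, 1, 2, 3, 5, 6, 9]


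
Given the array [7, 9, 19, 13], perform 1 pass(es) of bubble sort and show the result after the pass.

After pass 1: [7, 9, 13, 19] (1 swaps)
Total swaps: 1


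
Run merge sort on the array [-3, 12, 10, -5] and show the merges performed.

Divide and conquer:
  Merge [-3] + [12] -> [-3, 12]
  Merge [10] + [-5] -> [-5, 10]
  Merge [-3, 12] + [-5, 10] -> [-5, -3, 10, 12]


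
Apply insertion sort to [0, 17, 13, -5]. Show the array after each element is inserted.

First element 0 is already 'sorted'
Insert 17: shifted 0 elements -> [0, 17, 13, -5]
Insert 13: shifted 1 elements -> [0, 13, 17, -5]
Insert -5: shifted 3 elements -> [-5, 0, 13, 17]


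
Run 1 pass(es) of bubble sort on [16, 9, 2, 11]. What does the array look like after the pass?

After pass 1: [9, 2, 11, 16] (3 swaps)
Total swaps: 3


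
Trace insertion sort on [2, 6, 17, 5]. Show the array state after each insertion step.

First element 2 is already 'sorted'
Insert 6: shifted 0 elements -> [2, 6, 17, 5]
Insert 17: shifted 0 elements -> [2, 6, 17, 5]
Insert 5: shifted 2 elements -> [2, 5, 6, 17]


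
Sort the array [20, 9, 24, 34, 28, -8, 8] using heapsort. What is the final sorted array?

Build heap: [34, 28, 24, 9, 20, -8, 8]
Extract 34: [28, 20, 24, 9, 8, -8, 34]
Extract 28: [24, 20, -8, 9, 8, 28, 34]
Extract 24: [20, 9, -8, 8, 24, 28, 34]
Extract 20: [9, 8, -8, 20, 24, 28, 34]
Extract 9: [8, -8, 9, 20, 24, 28, 34]
Extract 8: [-8, 8, 9, 20, 24, 28, 34]


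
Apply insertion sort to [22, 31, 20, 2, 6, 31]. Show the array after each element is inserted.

First element 22 is already 'sorted'
Insert 31: shifted 0 elements -> [22, 31, 20, 2, 6, 31]
Insert 20: shifted 2 elements -> [20, 22, 31, 2, 6, 31]
Insert 2: shifted 3 elements -> [2, 20, 22, 31, 6, 31]
Insert 6: shifted 3 elements -> [2, 6, 20, 22, 31, 31]
Insert 31: shifted 0 elements -> [2, 6, 20, 22, 31, 31]


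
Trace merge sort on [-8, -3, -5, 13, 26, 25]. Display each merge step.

Divide and conquer:
  Merge [-3] + [-5] -> [-5, -3]
  Merge [-8] + [-5, -3] -> [-8, -5, -3]
  Merge [26] + [25] -> [25, 26]
  Merge [13] + [25, 26] -> [13, 25, 26]
  Merge [-8, -5, -3] + [13, 25, 26] -> [-8, -5, -3, 13, 25, 26]


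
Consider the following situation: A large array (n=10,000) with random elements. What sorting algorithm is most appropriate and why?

Best choice: Quicksort or Mergesort
Reason: Both have O(n log n) average case; quicksort has lower constant factors


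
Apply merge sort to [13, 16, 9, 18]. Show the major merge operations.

Divide and conquer:
  Merge [13] + [16] -> [13, 16]
  Merge [9] + [18] -> [9, 18]
  Merge [13, 16] + [9, 18] -> [9, 13, 16, 18]


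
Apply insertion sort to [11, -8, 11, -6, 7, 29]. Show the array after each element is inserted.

First element 11 is already 'sorted'
Insert -8: shifted 1 elements -> [-8, 11, 11, -6, 7, 29]
Insert 11: shifted 0 elements -> [-8, 11, 11, -6, 7, 29]
Insert -6: shifted 2 elements -> [-8, -6, 11, 11, 7, 29]
Insert 7: shifted 2 elements -> [-8, -6, 7, 11, 11, 29]
Insert 29: shifted 0 elements -> [-8, -6, 7, 11, 11, 29]


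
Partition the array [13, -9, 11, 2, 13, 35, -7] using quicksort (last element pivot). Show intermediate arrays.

Partition 1: pivot=-7 at index 1 -> [-9, -7, 11, 2, 13, 35, 13]
Partition 2: pivot=13 at index 5 -> [-9, -7, 11, 2, 13, 13, 35]
Partition 3: pivot=13 at index 4 -> [-9, -7, 11, 2, 13, 13, 35]
Partition 4: pivot=2 at index 2 -> [-9, -7, 2, 11, 13, 13, 35]


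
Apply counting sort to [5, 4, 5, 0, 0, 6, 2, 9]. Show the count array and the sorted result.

Count array: [2, 0, 1, 0, 1, 2, 1, 0, 0, 1]
(count[i] = number of elements equal to i)
Cumulative count: [2, 2, 3, 3, 4, 6, 7, 7, 7, 8]
Sorted: [0, 0, 2, 4, 5, 5, 6, 9]


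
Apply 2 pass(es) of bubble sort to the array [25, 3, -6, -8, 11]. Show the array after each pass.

After pass 1: [3, -6, -8, 11, 25] (4 swaps)
After pass 2: [-6, -8, 3, 11, 25] (2 swaps)
Total swaps: 6


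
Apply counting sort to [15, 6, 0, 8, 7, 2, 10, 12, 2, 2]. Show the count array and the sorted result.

Count array: [1, 0, 3, 0, 0, 0, 1, 1, 1, 0, 1, 0, 1, 0, 0, 1]
(count[i] = number of elements equal to i)
Cumulative count: [1, 1, 4, 4, 4, 4, 5, 6, 7, 7, 8, 8, 9, 9, 9, 10]
Sorted: [0, 2, 2, 2, 6, 7, 8, 10, 12, 15]


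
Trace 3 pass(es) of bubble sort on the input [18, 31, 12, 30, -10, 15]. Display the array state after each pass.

After pass 1: [18, 12, 30, -10, 15, 31] (4 swaps)
After pass 2: [12, 18, -10, 15, 30, 31] (3 swaps)
After pass 3: [12, -10, 15, 18, 30, 31] (2 swaps)
Total swaps: 9


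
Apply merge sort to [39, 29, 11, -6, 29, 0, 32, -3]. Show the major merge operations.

Divide and conquer:
  Merge [39] + [29] -> [29, 39]
  Merge [11] + [-6] -> [-6, 11]
  Merge [29, 39] + [-6, 11] -> [-6, 11, 29, 39]
  Merge [29] + [0] -> [0, 29]
  Merge [32] + [-3] -> [-3, 32]
  Merge [0, 29] + [-3, 32] -> [-3, 0, 29, 32]
  Merge [-6, 11, 29, 39] + [-3, 0, 29, 32] -> [-6, -3, 0, 11, 29, 29, 32, 39]


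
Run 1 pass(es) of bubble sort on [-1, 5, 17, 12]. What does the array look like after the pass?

After pass 1: [-1, 5, 12, 17] (1 swaps)
Total swaps: 1


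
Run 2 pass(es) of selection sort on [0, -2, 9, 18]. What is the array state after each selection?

Pass 1: Select minimum -2 at index 1, swap -> [-2, 0, 9, 18]
Pass 2: Select minimum 0 at index 1, swap -> [-2, 0, 9, 18]


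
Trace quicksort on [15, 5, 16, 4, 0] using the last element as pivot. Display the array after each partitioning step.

Partition 1: pivot=0 at index 0 -> [0, 5, 16, 4, 15]
Partition 2: pivot=15 at index 3 -> [0, 5, 4, 15, 16]
Partition 3: pivot=4 at index 1 -> [0, 4, 5, 15, 16]
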